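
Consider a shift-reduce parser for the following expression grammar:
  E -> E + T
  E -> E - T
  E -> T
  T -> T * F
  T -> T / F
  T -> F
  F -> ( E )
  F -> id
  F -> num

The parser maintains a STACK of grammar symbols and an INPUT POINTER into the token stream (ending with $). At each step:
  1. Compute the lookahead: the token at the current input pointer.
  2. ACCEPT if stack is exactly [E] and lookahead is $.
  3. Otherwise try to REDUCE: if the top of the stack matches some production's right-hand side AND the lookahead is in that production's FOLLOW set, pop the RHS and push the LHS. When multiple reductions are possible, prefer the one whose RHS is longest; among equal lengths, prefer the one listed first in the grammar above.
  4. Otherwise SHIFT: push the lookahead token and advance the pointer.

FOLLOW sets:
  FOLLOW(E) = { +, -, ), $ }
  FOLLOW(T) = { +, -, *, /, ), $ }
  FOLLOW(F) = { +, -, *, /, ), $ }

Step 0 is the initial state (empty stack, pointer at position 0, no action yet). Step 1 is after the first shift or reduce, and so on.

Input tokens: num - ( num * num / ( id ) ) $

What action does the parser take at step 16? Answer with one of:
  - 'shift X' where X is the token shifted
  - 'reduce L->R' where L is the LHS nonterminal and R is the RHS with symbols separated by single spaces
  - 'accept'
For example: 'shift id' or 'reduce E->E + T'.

Step 1: shift num. Stack=[num] ptr=1 lookahead=- remaining=[- ( num * num / ( id ) ) $]
Step 2: reduce F->num. Stack=[F] ptr=1 lookahead=- remaining=[- ( num * num / ( id ) ) $]
Step 3: reduce T->F. Stack=[T] ptr=1 lookahead=- remaining=[- ( num * num / ( id ) ) $]
Step 4: reduce E->T. Stack=[E] ptr=1 lookahead=- remaining=[- ( num * num / ( id ) ) $]
Step 5: shift -. Stack=[E -] ptr=2 lookahead=( remaining=[( num * num / ( id ) ) $]
Step 6: shift (. Stack=[E - (] ptr=3 lookahead=num remaining=[num * num / ( id ) ) $]
Step 7: shift num. Stack=[E - ( num] ptr=4 lookahead=* remaining=[* num / ( id ) ) $]
Step 8: reduce F->num. Stack=[E - ( F] ptr=4 lookahead=* remaining=[* num / ( id ) ) $]
Step 9: reduce T->F. Stack=[E - ( T] ptr=4 lookahead=* remaining=[* num / ( id ) ) $]
Step 10: shift *. Stack=[E - ( T *] ptr=5 lookahead=num remaining=[num / ( id ) ) $]
Step 11: shift num. Stack=[E - ( T * num] ptr=6 lookahead=/ remaining=[/ ( id ) ) $]
Step 12: reduce F->num. Stack=[E - ( T * F] ptr=6 lookahead=/ remaining=[/ ( id ) ) $]
Step 13: reduce T->T * F. Stack=[E - ( T] ptr=6 lookahead=/ remaining=[/ ( id ) ) $]
Step 14: shift /. Stack=[E - ( T /] ptr=7 lookahead=( remaining=[( id ) ) $]
Step 15: shift (. Stack=[E - ( T / (] ptr=8 lookahead=id remaining=[id ) ) $]
Step 16: shift id. Stack=[E - ( T / ( id] ptr=9 lookahead=) remaining=[) ) $]

Answer: shift id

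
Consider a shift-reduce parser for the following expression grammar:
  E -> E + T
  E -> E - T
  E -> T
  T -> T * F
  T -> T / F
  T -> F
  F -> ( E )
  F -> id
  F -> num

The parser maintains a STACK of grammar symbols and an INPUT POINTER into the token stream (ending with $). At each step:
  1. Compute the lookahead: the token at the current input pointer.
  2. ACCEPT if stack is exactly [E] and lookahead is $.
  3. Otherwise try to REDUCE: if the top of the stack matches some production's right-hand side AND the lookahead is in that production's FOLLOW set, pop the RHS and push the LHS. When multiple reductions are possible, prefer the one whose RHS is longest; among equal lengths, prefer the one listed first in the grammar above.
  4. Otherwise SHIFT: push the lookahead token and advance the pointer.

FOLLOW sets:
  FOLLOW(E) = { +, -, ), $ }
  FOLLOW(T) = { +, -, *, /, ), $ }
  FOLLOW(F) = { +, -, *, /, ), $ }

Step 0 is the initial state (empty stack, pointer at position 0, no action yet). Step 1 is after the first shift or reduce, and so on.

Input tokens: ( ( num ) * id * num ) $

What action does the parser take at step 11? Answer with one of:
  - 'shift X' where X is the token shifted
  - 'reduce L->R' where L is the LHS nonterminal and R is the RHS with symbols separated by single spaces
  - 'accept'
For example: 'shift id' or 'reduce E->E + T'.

Answer: shift id

Derivation:
Step 1: shift (. Stack=[(] ptr=1 lookahead=( remaining=[( num ) * id * num ) $]
Step 2: shift (. Stack=[( (] ptr=2 lookahead=num remaining=[num ) * id * num ) $]
Step 3: shift num. Stack=[( ( num] ptr=3 lookahead=) remaining=[) * id * num ) $]
Step 4: reduce F->num. Stack=[( ( F] ptr=3 lookahead=) remaining=[) * id * num ) $]
Step 5: reduce T->F. Stack=[( ( T] ptr=3 lookahead=) remaining=[) * id * num ) $]
Step 6: reduce E->T. Stack=[( ( E] ptr=3 lookahead=) remaining=[) * id * num ) $]
Step 7: shift ). Stack=[( ( E )] ptr=4 lookahead=* remaining=[* id * num ) $]
Step 8: reduce F->( E ). Stack=[( F] ptr=4 lookahead=* remaining=[* id * num ) $]
Step 9: reduce T->F. Stack=[( T] ptr=4 lookahead=* remaining=[* id * num ) $]
Step 10: shift *. Stack=[( T *] ptr=5 lookahead=id remaining=[id * num ) $]
Step 11: shift id. Stack=[( T * id] ptr=6 lookahead=* remaining=[* num ) $]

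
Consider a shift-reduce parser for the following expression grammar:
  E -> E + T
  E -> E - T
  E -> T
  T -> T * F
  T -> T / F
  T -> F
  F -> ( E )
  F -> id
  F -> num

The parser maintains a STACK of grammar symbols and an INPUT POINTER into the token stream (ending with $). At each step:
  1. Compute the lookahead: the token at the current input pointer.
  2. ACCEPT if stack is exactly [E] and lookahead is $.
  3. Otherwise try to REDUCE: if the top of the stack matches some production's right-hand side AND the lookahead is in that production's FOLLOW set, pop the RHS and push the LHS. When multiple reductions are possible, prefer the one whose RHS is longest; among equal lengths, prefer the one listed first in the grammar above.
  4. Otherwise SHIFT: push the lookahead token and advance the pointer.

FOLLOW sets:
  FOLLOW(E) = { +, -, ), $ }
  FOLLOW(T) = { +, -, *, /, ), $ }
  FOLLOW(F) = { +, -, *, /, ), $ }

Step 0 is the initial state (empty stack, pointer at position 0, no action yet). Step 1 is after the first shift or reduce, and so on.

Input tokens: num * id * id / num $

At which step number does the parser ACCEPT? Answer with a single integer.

Step 1: shift num. Stack=[num] ptr=1 lookahead=* remaining=[* id * id / num $]
Step 2: reduce F->num. Stack=[F] ptr=1 lookahead=* remaining=[* id * id / num $]
Step 3: reduce T->F. Stack=[T] ptr=1 lookahead=* remaining=[* id * id / num $]
Step 4: shift *. Stack=[T *] ptr=2 lookahead=id remaining=[id * id / num $]
Step 5: shift id. Stack=[T * id] ptr=3 lookahead=* remaining=[* id / num $]
Step 6: reduce F->id. Stack=[T * F] ptr=3 lookahead=* remaining=[* id / num $]
Step 7: reduce T->T * F. Stack=[T] ptr=3 lookahead=* remaining=[* id / num $]
Step 8: shift *. Stack=[T *] ptr=4 lookahead=id remaining=[id / num $]
Step 9: shift id. Stack=[T * id] ptr=5 lookahead=/ remaining=[/ num $]
Step 10: reduce F->id. Stack=[T * F] ptr=5 lookahead=/ remaining=[/ num $]
Step 11: reduce T->T * F. Stack=[T] ptr=5 lookahead=/ remaining=[/ num $]
Step 12: shift /. Stack=[T /] ptr=6 lookahead=num remaining=[num $]
Step 13: shift num. Stack=[T / num] ptr=7 lookahead=$ remaining=[$]
Step 14: reduce F->num. Stack=[T / F] ptr=7 lookahead=$ remaining=[$]
Step 15: reduce T->T / F. Stack=[T] ptr=7 lookahead=$ remaining=[$]
Step 16: reduce E->T. Stack=[E] ptr=7 lookahead=$ remaining=[$]
Step 17: accept. Stack=[E] ptr=7 lookahead=$ remaining=[$]

Answer: 17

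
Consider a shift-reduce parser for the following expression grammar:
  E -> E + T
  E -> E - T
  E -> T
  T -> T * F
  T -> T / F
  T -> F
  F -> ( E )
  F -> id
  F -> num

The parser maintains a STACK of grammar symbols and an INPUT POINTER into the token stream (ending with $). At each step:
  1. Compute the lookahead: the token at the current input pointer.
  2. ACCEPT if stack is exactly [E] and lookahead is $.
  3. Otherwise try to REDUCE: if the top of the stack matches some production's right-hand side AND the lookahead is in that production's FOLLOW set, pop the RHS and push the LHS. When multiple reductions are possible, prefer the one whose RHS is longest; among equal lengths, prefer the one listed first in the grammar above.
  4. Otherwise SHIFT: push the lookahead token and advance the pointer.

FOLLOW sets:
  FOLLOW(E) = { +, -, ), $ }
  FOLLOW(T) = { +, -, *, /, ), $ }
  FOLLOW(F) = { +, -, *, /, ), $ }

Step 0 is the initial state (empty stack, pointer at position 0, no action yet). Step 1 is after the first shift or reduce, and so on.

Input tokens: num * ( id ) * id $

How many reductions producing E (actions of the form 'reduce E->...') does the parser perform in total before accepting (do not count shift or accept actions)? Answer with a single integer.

Step 1: shift num. Stack=[num] ptr=1 lookahead=* remaining=[* ( id ) * id $]
Step 2: reduce F->num. Stack=[F] ptr=1 lookahead=* remaining=[* ( id ) * id $]
Step 3: reduce T->F. Stack=[T] ptr=1 lookahead=* remaining=[* ( id ) * id $]
Step 4: shift *. Stack=[T *] ptr=2 lookahead=( remaining=[( id ) * id $]
Step 5: shift (. Stack=[T * (] ptr=3 lookahead=id remaining=[id ) * id $]
Step 6: shift id. Stack=[T * ( id] ptr=4 lookahead=) remaining=[) * id $]
Step 7: reduce F->id. Stack=[T * ( F] ptr=4 lookahead=) remaining=[) * id $]
Step 8: reduce T->F. Stack=[T * ( T] ptr=4 lookahead=) remaining=[) * id $]
Step 9: reduce E->T. Stack=[T * ( E] ptr=4 lookahead=) remaining=[) * id $]
Step 10: shift ). Stack=[T * ( E )] ptr=5 lookahead=* remaining=[* id $]
Step 11: reduce F->( E ). Stack=[T * F] ptr=5 lookahead=* remaining=[* id $]
Step 12: reduce T->T * F. Stack=[T] ptr=5 lookahead=* remaining=[* id $]
Step 13: shift *. Stack=[T *] ptr=6 lookahead=id remaining=[id $]
Step 14: shift id. Stack=[T * id] ptr=7 lookahead=$ remaining=[$]
Step 15: reduce F->id. Stack=[T * F] ptr=7 lookahead=$ remaining=[$]
Step 16: reduce T->T * F. Stack=[T] ptr=7 lookahead=$ remaining=[$]
Step 17: reduce E->T. Stack=[E] ptr=7 lookahead=$ remaining=[$]
Step 18: accept. Stack=[E] ptr=7 lookahead=$ remaining=[$]

Answer: 2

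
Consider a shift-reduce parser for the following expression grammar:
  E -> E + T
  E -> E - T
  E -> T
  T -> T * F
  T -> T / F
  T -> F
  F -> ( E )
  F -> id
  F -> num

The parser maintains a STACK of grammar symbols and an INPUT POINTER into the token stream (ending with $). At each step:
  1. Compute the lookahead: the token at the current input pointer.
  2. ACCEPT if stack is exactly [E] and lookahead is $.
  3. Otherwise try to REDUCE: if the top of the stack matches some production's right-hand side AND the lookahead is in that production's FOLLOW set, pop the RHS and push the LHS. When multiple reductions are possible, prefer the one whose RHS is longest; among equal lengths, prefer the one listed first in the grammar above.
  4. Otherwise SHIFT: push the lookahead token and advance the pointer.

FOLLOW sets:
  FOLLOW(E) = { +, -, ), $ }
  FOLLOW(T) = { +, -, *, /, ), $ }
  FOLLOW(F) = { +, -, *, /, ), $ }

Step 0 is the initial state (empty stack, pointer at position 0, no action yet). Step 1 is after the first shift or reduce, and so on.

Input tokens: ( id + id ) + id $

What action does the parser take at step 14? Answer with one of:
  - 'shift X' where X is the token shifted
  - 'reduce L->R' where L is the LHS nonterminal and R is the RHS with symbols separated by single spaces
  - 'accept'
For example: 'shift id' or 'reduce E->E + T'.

Answer: reduce E->T

Derivation:
Step 1: shift (. Stack=[(] ptr=1 lookahead=id remaining=[id + id ) + id $]
Step 2: shift id. Stack=[( id] ptr=2 lookahead=+ remaining=[+ id ) + id $]
Step 3: reduce F->id. Stack=[( F] ptr=2 lookahead=+ remaining=[+ id ) + id $]
Step 4: reduce T->F. Stack=[( T] ptr=2 lookahead=+ remaining=[+ id ) + id $]
Step 5: reduce E->T. Stack=[( E] ptr=2 lookahead=+ remaining=[+ id ) + id $]
Step 6: shift +. Stack=[( E +] ptr=3 lookahead=id remaining=[id ) + id $]
Step 7: shift id. Stack=[( E + id] ptr=4 lookahead=) remaining=[) + id $]
Step 8: reduce F->id. Stack=[( E + F] ptr=4 lookahead=) remaining=[) + id $]
Step 9: reduce T->F. Stack=[( E + T] ptr=4 lookahead=) remaining=[) + id $]
Step 10: reduce E->E + T. Stack=[( E] ptr=4 lookahead=) remaining=[) + id $]
Step 11: shift ). Stack=[( E )] ptr=5 lookahead=+ remaining=[+ id $]
Step 12: reduce F->( E ). Stack=[F] ptr=5 lookahead=+ remaining=[+ id $]
Step 13: reduce T->F. Stack=[T] ptr=5 lookahead=+ remaining=[+ id $]
Step 14: reduce E->T. Stack=[E] ptr=5 lookahead=+ remaining=[+ id $]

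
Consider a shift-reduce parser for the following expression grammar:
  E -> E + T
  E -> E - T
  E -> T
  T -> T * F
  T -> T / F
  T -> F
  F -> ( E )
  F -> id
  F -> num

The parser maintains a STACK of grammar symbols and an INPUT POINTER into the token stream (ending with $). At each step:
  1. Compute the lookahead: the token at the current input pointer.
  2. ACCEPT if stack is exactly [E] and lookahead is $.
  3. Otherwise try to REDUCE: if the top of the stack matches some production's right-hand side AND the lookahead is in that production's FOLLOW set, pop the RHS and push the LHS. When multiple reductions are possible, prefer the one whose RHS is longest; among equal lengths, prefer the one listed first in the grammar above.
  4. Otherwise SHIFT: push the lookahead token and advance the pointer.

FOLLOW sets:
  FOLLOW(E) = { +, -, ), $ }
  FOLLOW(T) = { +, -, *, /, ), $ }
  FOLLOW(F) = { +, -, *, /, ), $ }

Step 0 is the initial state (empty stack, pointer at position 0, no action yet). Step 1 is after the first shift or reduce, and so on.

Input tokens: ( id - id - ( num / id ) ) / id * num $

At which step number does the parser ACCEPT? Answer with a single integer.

Answer: 37

Derivation:
Step 1: shift (. Stack=[(] ptr=1 lookahead=id remaining=[id - id - ( num / id ) ) / id * num $]
Step 2: shift id. Stack=[( id] ptr=2 lookahead=- remaining=[- id - ( num / id ) ) / id * num $]
Step 3: reduce F->id. Stack=[( F] ptr=2 lookahead=- remaining=[- id - ( num / id ) ) / id * num $]
Step 4: reduce T->F. Stack=[( T] ptr=2 lookahead=- remaining=[- id - ( num / id ) ) / id * num $]
Step 5: reduce E->T. Stack=[( E] ptr=2 lookahead=- remaining=[- id - ( num / id ) ) / id * num $]
Step 6: shift -. Stack=[( E -] ptr=3 lookahead=id remaining=[id - ( num / id ) ) / id * num $]
Step 7: shift id. Stack=[( E - id] ptr=4 lookahead=- remaining=[- ( num / id ) ) / id * num $]
Step 8: reduce F->id. Stack=[( E - F] ptr=4 lookahead=- remaining=[- ( num / id ) ) / id * num $]
Step 9: reduce T->F. Stack=[( E - T] ptr=4 lookahead=- remaining=[- ( num / id ) ) / id * num $]
Step 10: reduce E->E - T. Stack=[( E] ptr=4 lookahead=- remaining=[- ( num / id ) ) / id * num $]
Step 11: shift -. Stack=[( E -] ptr=5 lookahead=( remaining=[( num / id ) ) / id * num $]
Step 12: shift (. Stack=[( E - (] ptr=6 lookahead=num remaining=[num / id ) ) / id * num $]
Step 13: shift num. Stack=[( E - ( num] ptr=7 lookahead=/ remaining=[/ id ) ) / id * num $]
Step 14: reduce F->num. Stack=[( E - ( F] ptr=7 lookahead=/ remaining=[/ id ) ) / id * num $]
Step 15: reduce T->F. Stack=[( E - ( T] ptr=7 lookahead=/ remaining=[/ id ) ) / id * num $]
Step 16: shift /. Stack=[( E - ( T /] ptr=8 lookahead=id remaining=[id ) ) / id * num $]
Step 17: shift id. Stack=[( E - ( T / id] ptr=9 lookahead=) remaining=[) ) / id * num $]
Step 18: reduce F->id. Stack=[( E - ( T / F] ptr=9 lookahead=) remaining=[) ) / id * num $]
Step 19: reduce T->T / F. Stack=[( E - ( T] ptr=9 lookahead=) remaining=[) ) / id * num $]
Step 20: reduce E->T. Stack=[( E - ( E] ptr=9 lookahead=) remaining=[) ) / id * num $]
Step 21: shift ). Stack=[( E - ( E )] ptr=10 lookahead=) remaining=[) / id * num $]
Step 22: reduce F->( E ). Stack=[( E - F] ptr=10 lookahead=) remaining=[) / id * num $]
Step 23: reduce T->F. Stack=[( E - T] ptr=10 lookahead=) remaining=[) / id * num $]
Step 24: reduce E->E - T. Stack=[( E] ptr=10 lookahead=) remaining=[) / id * num $]
Step 25: shift ). Stack=[( E )] ptr=11 lookahead=/ remaining=[/ id * num $]
Step 26: reduce F->( E ). Stack=[F] ptr=11 lookahead=/ remaining=[/ id * num $]
Step 27: reduce T->F. Stack=[T] ptr=11 lookahead=/ remaining=[/ id * num $]
Step 28: shift /. Stack=[T /] ptr=12 lookahead=id remaining=[id * num $]
Step 29: shift id. Stack=[T / id] ptr=13 lookahead=* remaining=[* num $]
Step 30: reduce F->id. Stack=[T / F] ptr=13 lookahead=* remaining=[* num $]
Step 31: reduce T->T / F. Stack=[T] ptr=13 lookahead=* remaining=[* num $]
Step 32: shift *. Stack=[T *] ptr=14 lookahead=num remaining=[num $]
Step 33: shift num. Stack=[T * num] ptr=15 lookahead=$ remaining=[$]
Step 34: reduce F->num. Stack=[T * F] ptr=15 lookahead=$ remaining=[$]
Step 35: reduce T->T * F. Stack=[T] ptr=15 lookahead=$ remaining=[$]
Step 36: reduce E->T. Stack=[E] ptr=15 lookahead=$ remaining=[$]
Step 37: accept. Stack=[E] ptr=15 lookahead=$ remaining=[$]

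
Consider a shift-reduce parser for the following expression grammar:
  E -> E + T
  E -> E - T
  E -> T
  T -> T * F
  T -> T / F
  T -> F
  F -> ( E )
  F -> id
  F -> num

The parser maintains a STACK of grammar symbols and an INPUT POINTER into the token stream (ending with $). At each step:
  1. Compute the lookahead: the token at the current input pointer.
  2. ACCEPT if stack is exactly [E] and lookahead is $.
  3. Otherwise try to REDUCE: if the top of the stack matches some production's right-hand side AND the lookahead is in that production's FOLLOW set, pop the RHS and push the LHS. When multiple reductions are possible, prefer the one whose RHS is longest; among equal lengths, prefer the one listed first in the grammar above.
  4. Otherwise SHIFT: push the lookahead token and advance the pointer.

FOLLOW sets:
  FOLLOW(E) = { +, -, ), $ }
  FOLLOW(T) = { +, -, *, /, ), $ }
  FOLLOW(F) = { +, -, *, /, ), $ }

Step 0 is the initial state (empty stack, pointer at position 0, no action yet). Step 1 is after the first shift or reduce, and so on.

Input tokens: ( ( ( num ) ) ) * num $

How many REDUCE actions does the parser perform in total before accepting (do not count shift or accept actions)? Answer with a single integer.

Answer: 14

Derivation:
Step 1: shift (. Stack=[(] ptr=1 lookahead=( remaining=[( ( num ) ) ) * num $]
Step 2: shift (. Stack=[( (] ptr=2 lookahead=( remaining=[( num ) ) ) * num $]
Step 3: shift (. Stack=[( ( (] ptr=3 lookahead=num remaining=[num ) ) ) * num $]
Step 4: shift num. Stack=[( ( ( num] ptr=4 lookahead=) remaining=[) ) ) * num $]
Step 5: reduce F->num. Stack=[( ( ( F] ptr=4 lookahead=) remaining=[) ) ) * num $]
Step 6: reduce T->F. Stack=[( ( ( T] ptr=4 lookahead=) remaining=[) ) ) * num $]
Step 7: reduce E->T. Stack=[( ( ( E] ptr=4 lookahead=) remaining=[) ) ) * num $]
Step 8: shift ). Stack=[( ( ( E )] ptr=5 lookahead=) remaining=[) ) * num $]
Step 9: reduce F->( E ). Stack=[( ( F] ptr=5 lookahead=) remaining=[) ) * num $]
Step 10: reduce T->F. Stack=[( ( T] ptr=5 lookahead=) remaining=[) ) * num $]
Step 11: reduce E->T. Stack=[( ( E] ptr=5 lookahead=) remaining=[) ) * num $]
Step 12: shift ). Stack=[( ( E )] ptr=6 lookahead=) remaining=[) * num $]
Step 13: reduce F->( E ). Stack=[( F] ptr=6 lookahead=) remaining=[) * num $]
Step 14: reduce T->F. Stack=[( T] ptr=6 lookahead=) remaining=[) * num $]
Step 15: reduce E->T. Stack=[( E] ptr=6 lookahead=) remaining=[) * num $]
Step 16: shift ). Stack=[( E )] ptr=7 lookahead=* remaining=[* num $]
Step 17: reduce F->( E ). Stack=[F] ptr=7 lookahead=* remaining=[* num $]
Step 18: reduce T->F. Stack=[T] ptr=7 lookahead=* remaining=[* num $]
Step 19: shift *. Stack=[T *] ptr=8 lookahead=num remaining=[num $]
Step 20: shift num. Stack=[T * num] ptr=9 lookahead=$ remaining=[$]
Step 21: reduce F->num. Stack=[T * F] ptr=9 lookahead=$ remaining=[$]
Step 22: reduce T->T * F. Stack=[T] ptr=9 lookahead=$ remaining=[$]
Step 23: reduce E->T. Stack=[E] ptr=9 lookahead=$ remaining=[$]
Step 24: accept. Stack=[E] ptr=9 lookahead=$ remaining=[$]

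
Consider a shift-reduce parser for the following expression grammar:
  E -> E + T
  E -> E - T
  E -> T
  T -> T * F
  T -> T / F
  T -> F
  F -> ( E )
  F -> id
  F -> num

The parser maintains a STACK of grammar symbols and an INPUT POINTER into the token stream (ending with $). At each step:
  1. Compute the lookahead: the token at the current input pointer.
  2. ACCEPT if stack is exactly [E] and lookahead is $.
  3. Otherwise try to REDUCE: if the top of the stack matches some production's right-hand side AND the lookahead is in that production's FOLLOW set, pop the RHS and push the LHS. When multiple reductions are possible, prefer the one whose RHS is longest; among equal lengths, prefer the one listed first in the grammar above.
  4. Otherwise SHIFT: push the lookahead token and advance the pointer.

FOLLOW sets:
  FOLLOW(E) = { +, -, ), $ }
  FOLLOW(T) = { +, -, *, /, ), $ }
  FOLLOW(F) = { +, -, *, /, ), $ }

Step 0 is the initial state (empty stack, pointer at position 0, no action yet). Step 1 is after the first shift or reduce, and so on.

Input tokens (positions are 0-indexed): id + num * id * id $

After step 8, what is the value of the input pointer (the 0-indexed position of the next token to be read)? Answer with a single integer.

Step 1: shift id. Stack=[id] ptr=1 lookahead=+ remaining=[+ num * id * id $]
Step 2: reduce F->id. Stack=[F] ptr=1 lookahead=+ remaining=[+ num * id * id $]
Step 3: reduce T->F. Stack=[T] ptr=1 lookahead=+ remaining=[+ num * id * id $]
Step 4: reduce E->T. Stack=[E] ptr=1 lookahead=+ remaining=[+ num * id * id $]
Step 5: shift +. Stack=[E +] ptr=2 lookahead=num remaining=[num * id * id $]
Step 6: shift num. Stack=[E + num] ptr=3 lookahead=* remaining=[* id * id $]
Step 7: reduce F->num. Stack=[E + F] ptr=3 lookahead=* remaining=[* id * id $]
Step 8: reduce T->F. Stack=[E + T] ptr=3 lookahead=* remaining=[* id * id $]

Answer: 3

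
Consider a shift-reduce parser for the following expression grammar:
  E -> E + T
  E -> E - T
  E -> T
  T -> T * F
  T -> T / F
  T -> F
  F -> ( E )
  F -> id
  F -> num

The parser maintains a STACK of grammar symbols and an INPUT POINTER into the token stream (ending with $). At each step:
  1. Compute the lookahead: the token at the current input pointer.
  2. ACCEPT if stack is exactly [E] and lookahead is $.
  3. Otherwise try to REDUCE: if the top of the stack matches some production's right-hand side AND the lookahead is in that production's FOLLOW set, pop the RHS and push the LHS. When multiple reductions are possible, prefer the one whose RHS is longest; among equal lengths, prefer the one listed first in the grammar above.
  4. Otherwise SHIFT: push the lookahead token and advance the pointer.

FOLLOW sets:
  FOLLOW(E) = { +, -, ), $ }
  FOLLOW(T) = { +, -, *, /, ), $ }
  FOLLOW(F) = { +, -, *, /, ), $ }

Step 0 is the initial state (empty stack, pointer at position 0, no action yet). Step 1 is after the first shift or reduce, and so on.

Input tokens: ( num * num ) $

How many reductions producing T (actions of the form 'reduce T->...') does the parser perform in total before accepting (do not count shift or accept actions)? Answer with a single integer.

Step 1: shift (. Stack=[(] ptr=1 lookahead=num remaining=[num * num ) $]
Step 2: shift num. Stack=[( num] ptr=2 lookahead=* remaining=[* num ) $]
Step 3: reduce F->num. Stack=[( F] ptr=2 lookahead=* remaining=[* num ) $]
Step 4: reduce T->F. Stack=[( T] ptr=2 lookahead=* remaining=[* num ) $]
Step 5: shift *. Stack=[( T *] ptr=3 lookahead=num remaining=[num ) $]
Step 6: shift num. Stack=[( T * num] ptr=4 lookahead=) remaining=[) $]
Step 7: reduce F->num. Stack=[( T * F] ptr=4 lookahead=) remaining=[) $]
Step 8: reduce T->T * F. Stack=[( T] ptr=4 lookahead=) remaining=[) $]
Step 9: reduce E->T. Stack=[( E] ptr=4 lookahead=) remaining=[) $]
Step 10: shift ). Stack=[( E )] ptr=5 lookahead=$ remaining=[$]
Step 11: reduce F->( E ). Stack=[F] ptr=5 lookahead=$ remaining=[$]
Step 12: reduce T->F. Stack=[T] ptr=5 lookahead=$ remaining=[$]
Step 13: reduce E->T. Stack=[E] ptr=5 lookahead=$ remaining=[$]
Step 14: accept. Stack=[E] ptr=5 lookahead=$ remaining=[$]

Answer: 3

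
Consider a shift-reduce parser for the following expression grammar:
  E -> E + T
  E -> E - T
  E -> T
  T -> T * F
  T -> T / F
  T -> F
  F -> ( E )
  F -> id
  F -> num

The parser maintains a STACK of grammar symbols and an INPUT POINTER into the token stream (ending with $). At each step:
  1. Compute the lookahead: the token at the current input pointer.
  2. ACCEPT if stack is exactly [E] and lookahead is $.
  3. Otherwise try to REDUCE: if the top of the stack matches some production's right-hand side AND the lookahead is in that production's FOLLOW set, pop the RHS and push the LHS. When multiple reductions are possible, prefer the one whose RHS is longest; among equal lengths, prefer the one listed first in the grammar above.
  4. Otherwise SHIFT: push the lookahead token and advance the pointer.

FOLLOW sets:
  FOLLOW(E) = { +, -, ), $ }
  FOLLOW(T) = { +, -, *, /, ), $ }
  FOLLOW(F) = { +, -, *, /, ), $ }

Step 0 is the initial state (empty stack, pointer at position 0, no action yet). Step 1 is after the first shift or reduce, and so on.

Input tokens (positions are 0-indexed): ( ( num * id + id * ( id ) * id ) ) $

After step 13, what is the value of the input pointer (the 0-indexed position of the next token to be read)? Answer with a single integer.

Answer: 7

Derivation:
Step 1: shift (. Stack=[(] ptr=1 lookahead=( remaining=[( num * id + id * ( id ) * id ) ) $]
Step 2: shift (. Stack=[( (] ptr=2 lookahead=num remaining=[num * id + id * ( id ) * id ) ) $]
Step 3: shift num. Stack=[( ( num] ptr=3 lookahead=* remaining=[* id + id * ( id ) * id ) ) $]
Step 4: reduce F->num. Stack=[( ( F] ptr=3 lookahead=* remaining=[* id + id * ( id ) * id ) ) $]
Step 5: reduce T->F. Stack=[( ( T] ptr=3 lookahead=* remaining=[* id + id * ( id ) * id ) ) $]
Step 6: shift *. Stack=[( ( T *] ptr=4 lookahead=id remaining=[id + id * ( id ) * id ) ) $]
Step 7: shift id. Stack=[( ( T * id] ptr=5 lookahead=+ remaining=[+ id * ( id ) * id ) ) $]
Step 8: reduce F->id. Stack=[( ( T * F] ptr=5 lookahead=+ remaining=[+ id * ( id ) * id ) ) $]
Step 9: reduce T->T * F. Stack=[( ( T] ptr=5 lookahead=+ remaining=[+ id * ( id ) * id ) ) $]
Step 10: reduce E->T. Stack=[( ( E] ptr=5 lookahead=+ remaining=[+ id * ( id ) * id ) ) $]
Step 11: shift +. Stack=[( ( E +] ptr=6 lookahead=id remaining=[id * ( id ) * id ) ) $]
Step 12: shift id. Stack=[( ( E + id] ptr=7 lookahead=* remaining=[* ( id ) * id ) ) $]
Step 13: reduce F->id. Stack=[( ( E + F] ptr=7 lookahead=* remaining=[* ( id ) * id ) ) $]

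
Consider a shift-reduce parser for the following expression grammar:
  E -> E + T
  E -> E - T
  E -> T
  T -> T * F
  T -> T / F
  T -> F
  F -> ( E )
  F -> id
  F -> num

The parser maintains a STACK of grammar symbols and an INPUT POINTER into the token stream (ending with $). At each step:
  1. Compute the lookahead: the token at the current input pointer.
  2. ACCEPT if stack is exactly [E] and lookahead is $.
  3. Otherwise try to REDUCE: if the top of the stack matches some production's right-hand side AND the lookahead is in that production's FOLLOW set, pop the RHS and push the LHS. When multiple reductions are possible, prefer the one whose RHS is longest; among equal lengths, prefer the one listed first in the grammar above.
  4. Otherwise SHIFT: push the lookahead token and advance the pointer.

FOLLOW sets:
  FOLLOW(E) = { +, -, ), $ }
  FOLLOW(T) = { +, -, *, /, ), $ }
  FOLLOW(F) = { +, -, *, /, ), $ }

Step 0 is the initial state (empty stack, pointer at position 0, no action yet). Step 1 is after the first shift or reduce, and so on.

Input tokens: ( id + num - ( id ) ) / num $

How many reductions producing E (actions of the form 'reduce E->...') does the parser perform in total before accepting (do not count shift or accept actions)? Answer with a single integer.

Step 1: shift (. Stack=[(] ptr=1 lookahead=id remaining=[id + num - ( id ) ) / num $]
Step 2: shift id. Stack=[( id] ptr=2 lookahead=+ remaining=[+ num - ( id ) ) / num $]
Step 3: reduce F->id. Stack=[( F] ptr=2 lookahead=+ remaining=[+ num - ( id ) ) / num $]
Step 4: reduce T->F. Stack=[( T] ptr=2 lookahead=+ remaining=[+ num - ( id ) ) / num $]
Step 5: reduce E->T. Stack=[( E] ptr=2 lookahead=+ remaining=[+ num - ( id ) ) / num $]
Step 6: shift +. Stack=[( E +] ptr=3 lookahead=num remaining=[num - ( id ) ) / num $]
Step 7: shift num. Stack=[( E + num] ptr=4 lookahead=- remaining=[- ( id ) ) / num $]
Step 8: reduce F->num. Stack=[( E + F] ptr=4 lookahead=- remaining=[- ( id ) ) / num $]
Step 9: reduce T->F. Stack=[( E + T] ptr=4 lookahead=- remaining=[- ( id ) ) / num $]
Step 10: reduce E->E + T. Stack=[( E] ptr=4 lookahead=- remaining=[- ( id ) ) / num $]
Step 11: shift -. Stack=[( E -] ptr=5 lookahead=( remaining=[( id ) ) / num $]
Step 12: shift (. Stack=[( E - (] ptr=6 lookahead=id remaining=[id ) ) / num $]
Step 13: shift id. Stack=[( E - ( id] ptr=7 lookahead=) remaining=[) ) / num $]
Step 14: reduce F->id. Stack=[( E - ( F] ptr=7 lookahead=) remaining=[) ) / num $]
Step 15: reduce T->F. Stack=[( E - ( T] ptr=7 lookahead=) remaining=[) ) / num $]
Step 16: reduce E->T. Stack=[( E - ( E] ptr=7 lookahead=) remaining=[) ) / num $]
Step 17: shift ). Stack=[( E - ( E )] ptr=8 lookahead=) remaining=[) / num $]
Step 18: reduce F->( E ). Stack=[( E - F] ptr=8 lookahead=) remaining=[) / num $]
Step 19: reduce T->F. Stack=[( E - T] ptr=8 lookahead=) remaining=[) / num $]
Step 20: reduce E->E - T. Stack=[( E] ptr=8 lookahead=) remaining=[) / num $]
Step 21: shift ). Stack=[( E )] ptr=9 lookahead=/ remaining=[/ num $]
Step 22: reduce F->( E ). Stack=[F] ptr=9 lookahead=/ remaining=[/ num $]
Step 23: reduce T->F. Stack=[T] ptr=9 lookahead=/ remaining=[/ num $]
Step 24: shift /. Stack=[T /] ptr=10 lookahead=num remaining=[num $]
Step 25: shift num. Stack=[T / num] ptr=11 lookahead=$ remaining=[$]
Step 26: reduce F->num. Stack=[T / F] ptr=11 lookahead=$ remaining=[$]
Step 27: reduce T->T / F. Stack=[T] ptr=11 lookahead=$ remaining=[$]
Step 28: reduce E->T. Stack=[E] ptr=11 lookahead=$ remaining=[$]
Step 29: accept. Stack=[E] ptr=11 lookahead=$ remaining=[$]

Answer: 5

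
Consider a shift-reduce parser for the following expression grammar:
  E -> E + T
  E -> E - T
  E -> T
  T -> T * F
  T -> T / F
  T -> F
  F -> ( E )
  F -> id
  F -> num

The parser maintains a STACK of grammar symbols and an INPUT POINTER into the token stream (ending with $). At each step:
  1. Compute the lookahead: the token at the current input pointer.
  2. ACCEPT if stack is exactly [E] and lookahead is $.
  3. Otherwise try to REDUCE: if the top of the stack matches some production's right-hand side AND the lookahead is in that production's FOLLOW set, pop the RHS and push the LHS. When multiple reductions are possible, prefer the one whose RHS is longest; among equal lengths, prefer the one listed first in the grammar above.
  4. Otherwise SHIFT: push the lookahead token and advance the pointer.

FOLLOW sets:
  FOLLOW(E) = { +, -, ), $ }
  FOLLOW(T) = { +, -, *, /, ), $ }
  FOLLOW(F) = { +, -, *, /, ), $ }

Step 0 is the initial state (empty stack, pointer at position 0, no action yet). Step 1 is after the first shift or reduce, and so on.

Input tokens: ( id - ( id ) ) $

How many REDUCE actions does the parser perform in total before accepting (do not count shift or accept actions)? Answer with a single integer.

Step 1: shift (. Stack=[(] ptr=1 lookahead=id remaining=[id - ( id ) ) $]
Step 2: shift id. Stack=[( id] ptr=2 lookahead=- remaining=[- ( id ) ) $]
Step 3: reduce F->id. Stack=[( F] ptr=2 lookahead=- remaining=[- ( id ) ) $]
Step 4: reduce T->F. Stack=[( T] ptr=2 lookahead=- remaining=[- ( id ) ) $]
Step 5: reduce E->T. Stack=[( E] ptr=2 lookahead=- remaining=[- ( id ) ) $]
Step 6: shift -. Stack=[( E -] ptr=3 lookahead=( remaining=[( id ) ) $]
Step 7: shift (. Stack=[( E - (] ptr=4 lookahead=id remaining=[id ) ) $]
Step 8: shift id. Stack=[( E - ( id] ptr=5 lookahead=) remaining=[) ) $]
Step 9: reduce F->id. Stack=[( E - ( F] ptr=5 lookahead=) remaining=[) ) $]
Step 10: reduce T->F. Stack=[( E - ( T] ptr=5 lookahead=) remaining=[) ) $]
Step 11: reduce E->T. Stack=[( E - ( E] ptr=5 lookahead=) remaining=[) ) $]
Step 12: shift ). Stack=[( E - ( E )] ptr=6 lookahead=) remaining=[) $]
Step 13: reduce F->( E ). Stack=[( E - F] ptr=6 lookahead=) remaining=[) $]
Step 14: reduce T->F. Stack=[( E - T] ptr=6 lookahead=) remaining=[) $]
Step 15: reduce E->E - T. Stack=[( E] ptr=6 lookahead=) remaining=[) $]
Step 16: shift ). Stack=[( E )] ptr=7 lookahead=$ remaining=[$]
Step 17: reduce F->( E ). Stack=[F] ptr=7 lookahead=$ remaining=[$]
Step 18: reduce T->F. Stack=[T] ptr=7 lookahead=$ remaining=[$]
Step 19: reduce E->T. Stack=[E] ptr=7 lookahead=$ remaining=[$]
Step 20: accept. Stack=[E] ptr=7 lookahead=$ remaining=[$]

Answer: 12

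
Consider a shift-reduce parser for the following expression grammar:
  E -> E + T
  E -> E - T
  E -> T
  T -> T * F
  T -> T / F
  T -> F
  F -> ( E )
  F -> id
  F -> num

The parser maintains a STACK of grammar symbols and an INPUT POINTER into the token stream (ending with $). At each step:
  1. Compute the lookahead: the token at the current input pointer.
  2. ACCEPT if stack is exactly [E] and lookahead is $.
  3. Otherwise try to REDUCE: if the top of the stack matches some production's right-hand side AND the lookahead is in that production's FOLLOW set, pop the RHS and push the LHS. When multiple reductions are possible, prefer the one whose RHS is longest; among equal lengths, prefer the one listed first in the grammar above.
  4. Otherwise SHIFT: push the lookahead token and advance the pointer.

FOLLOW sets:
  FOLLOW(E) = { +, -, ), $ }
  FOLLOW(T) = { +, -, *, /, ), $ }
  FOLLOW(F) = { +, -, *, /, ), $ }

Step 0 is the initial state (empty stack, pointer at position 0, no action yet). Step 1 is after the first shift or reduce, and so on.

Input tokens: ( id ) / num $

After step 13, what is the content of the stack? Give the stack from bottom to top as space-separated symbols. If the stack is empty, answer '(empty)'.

Step 1: shift (. Stack=[(] ptr=1 lookahead=id remaining=[id ) / num $]
Step 2: shift id. Stack=[( id] ptr=2 lookahead=) remaining=[) / num $]
Step 3: reduce F->id. Stack=[( F] ptr=2 lookahead=) remaining=[) / num $]
Step 4: reduce T->F. Stack=[( T] ptr=2 lookahead=) remaining=[) / num $]
Step 5: reduce E->T. Stack=[( E] ptr=2 lookahead=) remaining=[) / num $]
Step 6: shift ). Stack=[( E )] ptr=3 lookahead=/ remaining=[/ num $]
Step 7: reduce F->( E ). Stack=[F] ptr=3 lookahead=/ remaining=[/ num $]
Step 8: reduce T->F. Stack=[T] ptr=3 lookahead=/ remaining=[/ num $]
Step 9: shift /. Stack=[T /] ptr=4 lookahead=num remaining=[num $]
Step 10: shift num. Stack=[T / num] ptr=5 lookahead=$ remaining=[$]
Step 11: reduce F->num. Stack=[T / F] ptr=5 lookahead=$ remaining=[$]
Step 12: reduce T->T / F. Stack=[T] ptr=5 lookahead=$ remaining=[$]
Step 13: reduce E->T. Stack=[E] ptr=5 lookahead=$ remaining=[$]

Answer: E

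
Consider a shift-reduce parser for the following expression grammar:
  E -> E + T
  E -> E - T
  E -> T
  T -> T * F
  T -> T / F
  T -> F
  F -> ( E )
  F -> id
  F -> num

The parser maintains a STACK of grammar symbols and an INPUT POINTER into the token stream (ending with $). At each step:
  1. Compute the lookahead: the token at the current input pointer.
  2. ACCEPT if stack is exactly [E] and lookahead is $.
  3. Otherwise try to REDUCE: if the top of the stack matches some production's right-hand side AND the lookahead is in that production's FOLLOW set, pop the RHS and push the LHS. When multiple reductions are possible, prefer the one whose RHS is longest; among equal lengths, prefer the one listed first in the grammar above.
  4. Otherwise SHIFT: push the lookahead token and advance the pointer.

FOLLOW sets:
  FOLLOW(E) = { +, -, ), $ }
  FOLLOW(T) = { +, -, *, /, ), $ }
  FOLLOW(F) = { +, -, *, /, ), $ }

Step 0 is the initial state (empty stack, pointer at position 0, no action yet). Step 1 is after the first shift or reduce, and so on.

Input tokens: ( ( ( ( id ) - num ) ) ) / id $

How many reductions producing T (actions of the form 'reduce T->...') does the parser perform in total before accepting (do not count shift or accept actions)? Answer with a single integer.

Answer: 7

Derivation:
Step 1: shift (. Stack=[(] ptr=1 lookahead=( remaining=[( ( ( id ) - num ) ) ) / id $]
Step 2: shift (. Stack=[( (] ptr=2 lookahead=( remaining=[( ( id ) - num ) ) ) / id $]
Step 3: shift (. Stack=[( ( (] ptr=3 lookahead=( remaining=[( id ) - num ) ) ) / id $]
Step 4: shift (. Stack=[( ( ( (] ptr=4 lookahead=id remaining=[id ) - num ) ) ) / id $]
Step 5: shift id. Stack=[( ( ( ( id] ptr=5 lookahead=) remaining=[) - num ) ) ) / id $]
Step 6: reduce F->id. Stack=[( ( ( ( F] ptr=5 lookahead=) remaining=[) - num ) ) ) / id $]
Step 7: reduce T->F. Stack=[( ( ( ( T] ptr=5 lookahead=) remaining=[) - num ) ) ) / id $]
Step 8: reduce E->T. Stack=[( ( ( ( E] ptr=5 lookahead=) remaining=[) - num ) ) ) / id $]
Step 9: shift ). Stack=[( ( ( ( E )] ptr=6 lookahead=- remaining=[- num ) ) ) / id $]
Step 10: reduce F->( E ). Stack=[( ( ( F] ptr=6 lookahead=- remaining=[- num ) ) ) / id $]
Step 11: reduce T->F. Stack=[( ( ( T] ptr=6 lookahead=- remaining=[- num ) ) ) / id $]
Step 12: reduce E->T. Stack=[( ( ( E] ptr=6 lookahead=- remaining=[- num ) ) ) / id $]
Step 13: shift -. Stack=[( ( ( E -] ptr=7 lookahead=num remaining=[num ) ) ) / id $]
Step 14: shift num. Stack=[( ( ( E - num] ptr=8 lookahead=) remaining=[) ) ) / id $]
Step 15: reduce F->num. Stack=[( ( ( E - F] ptr=8 lookahead=) remaining=[) ) ) / id $]
Step 16: reduce T->F. Stack=[( ( ( E - T] ptr=8 lookahead=) remaining=[) ) ) / id $]
Step 17: reduce E->E - T. Stack=[( ( ( E] ptr=8 lookahead=) remaining=[) ) ) / id $]
Step 18: shift ). Stack=[( ( ( E )] ptr=9 lookahead=) remaining=[) ) / id $]
Step 19: reduce F->( E ). Stack=[( ( F] ptr=9 lookahead=) remaining=[) ) / id $]
Step 20: reduce T->F. Stack=[( ( T] ptr=9 lookahead=) remaining=[) ) / id $]
Step 21: reduce E->T. Stack=[( ( E] ptr=9 lookahead=) remaining=[) ) / id $]
Step 22: shift ). Stack=[( ( E )] ptr=10 lookahead=) remaining=[) / id $]
Step 23: reduce F->( E ). Stack=[( F] ptr=10 lookahead=) remaining=[) / id $]
Step 24: reduce T->F. Stack=[( T] ptr=10 lookahead=) remaining=[) / id $]
Step 25: reduce E->T. Stack=[( E] ptr=10 lookahead=) remaining=[) / id $]
Step 26: shift ). Stack=[( E )] ptr=11 lookahead=/ remaining=[/ id $]
Step 27: reduce F->( E ). Stack=[F] ptr=11 lookahead=/ remaining=[/ id $]
Step 28: reduce T->F. Stack=[T] ptr=11 lookahead=/ remaining=[/ id $]
Step 29: shift /. Stack=[T /] ptr=12 lookahead=id remaining=[id $]
Step 30: shift id. Stack=[T / id] ptr=13 lookahead=$ remaining=[$]
Step 31: reduce F->id. Stack=[T / F] ptr=13 lookahead=$ remaining=[$]
Step 32: reduce T->T / F. Stack=[T] ptr=13 lookahead=$ remaining=[$]
Step 33: reduce E->T. Stack=[E] ptr=13 lookahead=$ remaining=[$]
Step 34: accept. Stack=[E] ptr=13 lookahead=$ remaining=[$]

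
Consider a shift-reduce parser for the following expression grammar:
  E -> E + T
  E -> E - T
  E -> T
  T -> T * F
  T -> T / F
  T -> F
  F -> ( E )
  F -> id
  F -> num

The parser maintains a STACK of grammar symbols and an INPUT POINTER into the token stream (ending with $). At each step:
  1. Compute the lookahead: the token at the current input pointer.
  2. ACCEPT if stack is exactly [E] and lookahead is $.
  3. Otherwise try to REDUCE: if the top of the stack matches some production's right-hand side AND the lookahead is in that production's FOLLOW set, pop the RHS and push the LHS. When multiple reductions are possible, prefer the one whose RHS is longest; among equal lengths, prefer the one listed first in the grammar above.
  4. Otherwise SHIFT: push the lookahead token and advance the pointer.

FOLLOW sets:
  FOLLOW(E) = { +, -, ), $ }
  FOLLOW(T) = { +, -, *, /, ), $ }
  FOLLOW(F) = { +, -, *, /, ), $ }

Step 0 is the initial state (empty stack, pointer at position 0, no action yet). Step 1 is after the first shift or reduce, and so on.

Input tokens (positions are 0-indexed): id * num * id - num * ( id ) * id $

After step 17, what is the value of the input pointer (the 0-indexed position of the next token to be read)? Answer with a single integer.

Answer: 8

Derivation:
Step 1: shift id. Stack=[id] ptr=1 lookahead=* remaining=[* num * id - num * ( id ) * id $]
Step 2: reduce F->id. Stack=[F] ptr=1 lookahead=* remaining=[* num * id - num * ( id ) * id $]
Step 3: reduce T->F. Stack=[T] ptr=1 lookahead=* remaining=[* num * id - num * ( id ) * id $]
Step 4: shift *. Stack=[T *] ptr=2 lookahead=num remaining=[num * id - num * ( id ) * id $]
Step 5: shift num. Stack=[T * num] ptr=3 lookahead=* remaining=[* id - num * ( id ) * id $]
Step 6: reduce F->num. Stack=[T * F] ptr=3 lookahead=* remaining=[* id - num * ( id ) * id $]
Step 7: reduce T->T * F. Stack=[T] ptr=3 lookahead=* remaining=[* id - num * ( id ) * id $]
Step 8: shift *. Stack=[T *] ptr=4 lookahead=id remaining=[id - num * ( id ) * id $]
Step 9: shift id. Stack=[T * id] ptr=5 lookahead=- remaining=[- num * ( id ) * id $]
Step 10: reduce F->id. Stack=[T * F] ptr=5 lookahead=- remaining=[- num * ( id ) * id $]
Step 11: reduce T->T * F. Stack=[T] ptr=5 lookahead=- remaining=[- num * ( id ) * id $]
Step 12: reduce E->T. Stack=[E] ptr=5 lookahead=- remaining=[- num * ( id ) * id $]
Step 13: shift -. Stack=[E -] ptr=6 lookahead=num remaining=[num * ( id ) * id $]
Step 14: shift num. Stack=[E - num] ptr=7 lookahead=* remaining=[* ( id ) * id $]
Step 15: reduce F->num. Stack=[E - F] ptr=7 lookahead=* remaining=[* ( id ) * id $]
Step 16: reduce T->F. Stack=[E - T] ptr=7 lookahead=* remaining=[* ( id ) * id $]
Step 17: shift *. Stack=[E - T *] ptr=8 lookahead=( remaining=[( id ) * id $]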